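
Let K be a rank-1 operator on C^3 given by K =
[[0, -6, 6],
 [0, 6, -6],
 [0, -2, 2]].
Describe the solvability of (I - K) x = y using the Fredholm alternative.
(I - K) is invertible (det(I - K) = -7 ≠ 0), so for every y in C^3 the equation (I - K) x = y has a unique solution.

K has rank 1, so it is an outer product K = u v^T: every row of K is a multiple of one row vector. Reading off the entries, u = (3, -3, 1) and v = (0, -2, 2) (row i of K equals u_i·v^T). A rank-one matrix u v^T satisfies K u = u (v·u) and kills the (2)-dimensional subspace v^⊥, so its characteristic polynomial is lambda^2 (lambda - v·u) with v·u = tr K = 8. Hence the eigenvalues of I - K are 1 (multiplicity 2) and 1 - (8) = -7, so det(I - K) = -7. (Direct check: I - K =
[[1, 6, -6],
 [0, -5, 6],
 [0, 2, -1]]
has determinant -7.) The finite-dimensional Fredholm alternative says: either (I - K) is invertible, or ker(I - K) ≠ {0} and then range(I - K) = ker((I - K)^*)^⊥, with dim ker(I - K) = dim ker((I - K)^*). Since det(I - K) ≠ 0, 1 is not an eigenvalue of K and ker(I - K) = {0}, so we are in the first case: for every y there is a unique x = (I - K)^(-1) y. Explicitly, by the Sherman–Morrison formula, (I - u v^T)^(-1) = I + u v^T/(1 - v·u), i.e. (I - K)^(-1) = I + K/(-7).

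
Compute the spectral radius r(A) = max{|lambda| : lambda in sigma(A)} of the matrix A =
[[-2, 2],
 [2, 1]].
r(A) = 3

The eigenvalues of A are the roots of its characteristic polynomial. With M = A (coefficients from the trace and determinant):
  p(λ) = det(λ I - M) = λ^2 + λ - 6.
For λ^2 + λ - 6 the discriminant is 25. It is a perfect square (5^2), so the roots are rational: λ = (-1 ± 5)/2 = 2, -3.
Thus the eigenvalues (to 4 decimals) are 2 (modulus 2); -3 (modulus 3). The spectral radius is the largest modulus: r(A) = 3. (Cross-check: r(A) ≤ ||A||_2 ≈ 3; equality holds whenever A is normal, though it can also hold for some non-normal A.)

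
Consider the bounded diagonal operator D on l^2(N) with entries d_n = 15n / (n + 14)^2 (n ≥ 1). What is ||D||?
||D|| = 15/56 (attained at n = 14)

For D diagonal, ||D|| = sup_n |d_n|. Treat f(x) = 15x / (x + 14)^2 for real x > 0. By the quotient rule, f'(x) = 15(14 - x)/(x + 14)^3, which is positive for x < 14 and negative for x > 14. So f has a unique maximum at x = 14, and since 14 is a positive integer, the supremum over n ≥ 1 is attained at n = 14: d_14 = 15·14/(14 + 14)^2 = 15·14/784 = 15/56. Hence ||D|| = 15/56.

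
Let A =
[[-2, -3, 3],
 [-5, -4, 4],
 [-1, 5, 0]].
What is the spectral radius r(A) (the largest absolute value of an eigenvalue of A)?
r(A) ≈ 9.0711

The eigenvalues of A are the roots of its characteristic polynomial. With M = A (coefficients from the trace, the sum of principal 2x2 minors, and det A):
  p(λ) = det(λ I - M) = λ^3 + 6λ^2 - 24λ + 35.
No integer candidate from the rational root theorem (±divisors of 35) is a root, so the roots are irrational. The cubic discriminant is Δ = -78003 < 0, so there is one real root and a complex-conjugate pair. p(-10) = -125 and p(-9) = 8 have opposite signs, so a root lies in (-10, -9); Newton's method refines it to λ ≈ -9.0711. Dividing out (λ - (-9.0711)) leaves approximately λ^2 - 3.0711λ + 3.8584. For λ^2 - 3.0711λ + 3.8584 the discriminant is -6.0019. It is negative, so the remaining roots are the complex-conjugate pair λ ≈ 1.5356 ± 1.2249i. Their product equals the constant term, so |λ|^2 ≈ 3.8584 and |λ| ≈ 1.9643.
Thus the eigenvalues (to 4 decimals) are -9.0711 (modulus 9.0711); 1.5356 ± 1.2249i (modulus 1.9643). The spectral radius is the largest modulus: r(A) ≈ 9.0711. (Cross-check: r(A) ≤ ||A||_2 ≈ 9.1828; equality holds whenever A is normal, though it can also hold for some non-normal A.)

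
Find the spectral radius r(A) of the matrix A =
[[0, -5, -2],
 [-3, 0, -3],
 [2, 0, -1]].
r(A) ≈ 4.1895

The eigenvalues of A are the roots of its characteristic polynomial. With M = A (coefficients from the trace, the sum of principal 2x2 minors, and det A):
  p(λ) = det(λ I - M) = λ^3 + λ^2 - 11λ - 45.
No integer candidate from the rational root theorem (±divisors of 45) is a root, so the roots are irrational. The cubic discriminant is Δ = -40140 < 0, so there is one real root and a complex-conjugate pair. p(4) = -9 and p(5) = 50 have opposite signs, so a root lies in (4, 5); Newton's method refines it to λ ≈ 4.1895. Dividing out (λ - (4.1895)) leaves approximately λ^2 + 5.1895λ + 10.7412. For λ^2 + 5.1895λ + 10.7412 the discriminant is -16.0341. It is negative, so the remaining roots are the complex-conjugate pair λ ≈ -2.5947 ± 2.0021i. Their product equals the constant term, so |λ|^2 ≈ 10.7412 and |λ| ≈ 3.2774.
Thus the eigenvalues (to 4 decimals) are 4.1895 (modulus 4.1895); -2.5947 ± 2.0021i (modulus 3.2774). The spectral radius is the largest modulus: r(A) ≈ 4.1895. (Cross-check: r(A) ≤ ||A||_2 ≈ 5.6262; equality holds whenever A is normal, though it can also hold for some non-normal A.)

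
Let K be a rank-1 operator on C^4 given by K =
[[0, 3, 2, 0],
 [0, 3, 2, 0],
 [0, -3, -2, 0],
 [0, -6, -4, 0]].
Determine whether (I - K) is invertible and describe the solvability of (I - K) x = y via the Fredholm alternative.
(I - K) is singular (det(I - K) = 0, i.e. 1 ∈ sigma(K)). (I - K) x = y is solvable iff y ⊥ ker((I - K)^*) = span{(0, 3, 2, 0)}, i.e. iff 3y_2 + 2y_3 = 0. When solvable, the solutions are x = y + c·(1, 1, -1, -2), c arbitrary (ker(I - K) = span{(1, 1, -1, -2)}, dimension 1).

K has rank 1, so it is an outer product K = u v^T: every row of K is a multiple of one row vector. Reading off the entries, u = (1, 1, -1, -2) and v = (0, 3, 2, 0) (row i of K equals u_i·v^T). A rank-one matrix u v^T satisfies K u = u (v·u) and kills the (3)-dimensional subspace v^⊥, so its characteristic polynomial is lambda^3 (lambda - v·u) with v·u = tr K = 1. Hence the eigenvalues of I - K are 1 (multiplicity 3) and 1 - (1) = 0, so det(I - K) = 0. (Direct check: I - K =
[[1, -3, -2, 0],
 [0, -2, -2, 0],
 [0, 3, 3, 0],
 [0, 6, 4, 1]]
has determinant 0.) So 1 is an eigenvalue of K and (I - K) is not invertible. The finite-dimensional Fredholm alternative says: either (I - K) is invertible, or ker(I - K) ≠ {0} and then range(I - K) = ker((I - K)^*)^⊥, with dim ker(I - K) = dim ker((I - K)^*). We are in the second case, so we need both kernels. Kernel of I - K: (I - K) u = u - u (v·u) = u - u = 0, so ker(I - K) = span{u} = span{(1, 1, -1, -2)} (it is exactly 1-dimensional because rank(I - K) = 3). Kernel of the adjoint: K is real, so (I - K)^* = I - K^T = I - v u^T, and (I - v u^T) v = v - v (u·v) = 0; hence ker((I - K)^*) = span{v} = span{(0, 3, 2, 0)}. Therefore (I - K) x = y is solvable iff <y, v> = 0, i.e. iff 3y_2 + 2y_3 = 0. When this holds, K y = u (v·y) = 0, so (I - K) y = y and x = y is a particular solution; the full solution set is the line x = y + c·u = y + c·(1, 1, -1, -2), c ∈ C.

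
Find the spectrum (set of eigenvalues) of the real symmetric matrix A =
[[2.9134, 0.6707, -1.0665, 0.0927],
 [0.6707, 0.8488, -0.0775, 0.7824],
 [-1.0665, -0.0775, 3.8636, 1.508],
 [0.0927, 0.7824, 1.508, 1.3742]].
sigma(A) ≈ {0, 1, 3, 5}

A is real symmetric, so its spectrum consists of real eigenvalues. Expanding the characteristic polynomial of the displayed matrix gives
  det(λ I - A) = p(λ) = λ^4 + (-9)λ^3 + (23)λ^2 + (-15)λ + (0).
Solving p(λ) = 0 yields eigenvalues ≈ 0, 1, 3, 5. (A is shown rounded to 4 decimals, so these recover the underlying integer eigenvalues to within that precision.)
Verification: the trace of A = 9 equals the sum of eigenvalues 9, and det(A) ≈ 0.0003 matches the eigenvalue product 0.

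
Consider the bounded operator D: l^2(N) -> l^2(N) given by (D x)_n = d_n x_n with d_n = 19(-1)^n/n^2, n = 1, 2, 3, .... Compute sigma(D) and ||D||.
sigma(D) = {19(-1)^n/n^2 : n ≥ 1} ∪ {0}; ||D|| = 19

A bounded diagonal operator on l^2 with diagonal entries d_n has spectrum equal to the closure of {d_n : n ≥ 1}: every d_n is an eigenvalue (with eigenvector e_n), so {d_n} ⊂ sigma(D); the spectrum is closed, so its closure is too; and for lambda not in the closure, (D - lambda I) has bounded inverse (the diagonal entries 1/(d_n - lambda) are bounded). For our sequence d_n = 19(-1)^n/n^2, n = 1, 2, 3, ...:
  - {d_n} = {19(-1)^n/n^2 : n ≥ 1}; the only limit point is 0
  - closure = {19(-1)^n/n^2 : n ≥ 1} ∪ {0}
For the norm: a diagonal operator has ||D|| = sup_n |d_n|. Here |d_n| = 19/n^2 is decreasing, so sup_n |d_n| = |d_1| = 19. So ||D|| = 19.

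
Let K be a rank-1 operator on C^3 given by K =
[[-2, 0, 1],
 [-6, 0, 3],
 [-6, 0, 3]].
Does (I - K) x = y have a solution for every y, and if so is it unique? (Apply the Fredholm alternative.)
(I - K) is singular (det(I - K) = 0, i.e. 1 ∈ sigma(K)). (I - K) x = y is solvable iff y ⊥ ker((I - K)^*) = span{(-2, 0, 1)}, i.e. iff -2y_1 + y_3 = 0. When solvable, the solutions are x = y + c·(1, 3, 3), c arbitrary (ker(I - K) = span{(1, 3, 3)}, dimension 1).

K has rank 1, so it is an outer product K = u v^T: every row of K is a multiple of one row vector. Reading off the entries, u = (1, 3, 3) and v = (-2, 0, 1) (row i of K equals u_i·v^T). A rank-one matrix u v^T satisfies K u = u (v·u) and kills the (2)-dimensional subspace v^⊥, so its characteristic polynomial is lambda^2 (lambda - v·u) with v·u = tr K = 1. Hence the eigenvalues of I - K are 1 (multiplicity 2) and 1 - (1) = 0, so det(I - K) = 0. (Direct check: I - K =
[[3, 0, -1],
 [6, 1, -3],
 [6, 0, -2]]
has determinant 0.) So 1 is an eigenvalue of K and (I - K) is not invertible. The finite-dimensional Fredholm alternative says: either (I - K) is invertible, or ker(I - K) ≠ {0} and then range(I - K) = ker((I - K)^*)^⊥, with dim ker(I - K) = dim ker((I - K)^*). We are in the second case, so we need both kernels. Kernel of I - K: (I - K) u = u - u (v·u) = u - u = 0, so ker(I - K) = span{u} = span{(1, 3, 3)} (it is exactly 1-dimensional because rank(I - K) = 2). Kernel of the adjoint: K is real, so (I - K)^* = I - K^T = I - v u^T, and (I - v u^T) v = v - v (u·v) = 0; hence ker((I - K)^*) = span{v} = span{(-2, 0, 1)}. Therefore (I - K) x = y is solvable iff <y, v> = 0, i.e. iff -2y_1 + y_3 = 0. When this holds, K y = u (v·y) = 0, so (I - K) y = y and x = y is a particular solution; the full solution set is the line x = y + c·u = y + c·(1, 3, 3), c ∈ C.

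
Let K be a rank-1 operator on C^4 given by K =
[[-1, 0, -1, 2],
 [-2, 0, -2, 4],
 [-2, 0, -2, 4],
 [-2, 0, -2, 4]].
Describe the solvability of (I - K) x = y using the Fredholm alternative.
(I - K) is singular (det(I - K) = 0, i.e. 1 ∈ sigma(K)). (I - K) x = y is solvable iff y ⊥ ker((I - K)^*) = span{(-1, 0, -1, 2)}, i.e. iff -y_1 - y_3 + 2y_4 = 0. When solvable, the solutions are x = y + c·(1, 2, 2, 2), c arbitrary (ker(I - K) = span{(1, 2, 2, 2)}, dimension 1).

K has rank 1, so it is an outer product K = u v^T: every row of K is a multiple of one row vector. Reading off the entries, u = (1, 2, 2, 2) and v = (-1, 0, -1, 2) (row i of K equals u_i·v^T). A rank-one matrix u v^T satisfies K u = u (v·u) and kills the (3)-dimensional subspace v^⊥, so its characteristic polynomial is lambda^3 (lambda - v·u) with v·u = tr K = 1. Hence the eigenvalues of I - K are 1 (multiplicity 3) and 1 - (1) = 0, so det(I - K) = 0. (Direct check: I - K =
[[2, 0, 1, -2],
 [2, 1, 2, -4],
 [2, 0, 3, -4],
 [2, 0, 2, -3]]
has determinant 0.) So 1 is an eigenvalue of K and (I - K) is not invertible. The finite-dimensional Fredholm alternative says: either (I - K) is invertible, or ker(I - K) ≠ {0} and then range(I - K) = ker((I - K)^*)^⊥, with dim ker(I - K) = dim ker((I - K)^*). We are in the second case, so we need both kernels. Kernel of I - K: (I - K) u = u - u (v·u) = u - u = 0, so ker(I - K) = span{u} = span{(1, 2, 2, 2)} (it is exactly 1-dimensional because rank(I - K) = 3). Kernel of the adjoint: K is real, so (I - K)^* = I - K^T = I - v u^T, and (I - v u^T) v = v - v (u·v) = 0; hence ker((I - K)^*) = span{v} = span{(-1, 0, -1, 2)}. Therefore (I - K) x = y is solvable iff <y, v> = 0, i.e. iff -y_1 - y_3 + 2y_4 = 0. When this holds, K y = u (v·y) = 0, so (I - K) y = y and x = y is a particular solution; the full solution set is the line x = y + c·u = y + c·(1, 2, 2, 2), c ∈ C.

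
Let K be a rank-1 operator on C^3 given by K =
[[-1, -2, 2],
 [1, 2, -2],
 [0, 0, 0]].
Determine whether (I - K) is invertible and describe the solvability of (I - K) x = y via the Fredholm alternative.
(I - K) is singular (det(I - K) = 0, i.e. 1 ∈ sigma(K)). (I - K) x = y is solvable iff y ⊥ ker((I - K)^*) = span{(-1, -2, 2)}, i.e. iff -y_1 - 2y_2 + 2y_3 = 0. When solvable, the solutions are x = y + c·(1, -1, 0), c arbitrary (ker(I - K) = span{(1, -1, 0)}, dimension 1).

K has rank 1, so it is an outer product K = u v^T: every row of K is a multiple of one row vector. Reading off the entries, u = (1, -1, 0) and v = (-1, -2, 2) (row i of K equals u_i·v^T). A rank-one matrix u v^T satisfies K u = u (v·u) and kills the (2)-dimensional subspace v^⊥, so its characteristic polynomial is lambda^2 (lambda - v·u) with v·u = tr K = 1. Hence the eigenvalues of I - K are 1 (multiplicity 2) and 1 - (1) = 0, so det(I - K) = 0. (Direct check: I - K =
[[2, 2, -2],
 [-1, -1, 2],
 [0, 0, 1]]
has determinant 0.) So 1 is an eigenvalue of K and (I - K) is not invertible. The finite-dimensional Fredholm alternative says: either (I - K) is invertible, or ker(I - K) ≠ {0} and then range(I - K) = ker((I - K)^*)^⊥, with dim ker(I - K) = dim ker((I - K)^*). We are in the second case, so we need both kernels. Kernel of I - K: (I - K) u = u - u (v·u) = u - u = 0, so ker(I - K) = span{u} = span{(1, -1, 0)} (it is exactly 1-dimensional because rank(I - K) = 2). Kernel of the adjoint: K is real, so (I - K)^* = I - K^T = I - v u^T, and (I - v u^T) v = v - v (u·v) = 0; hence ker((I - K)^*) = span{v} = span{(-1, -2, 2)}. Therefore (I - K) x = y is solvable iff <y, v> = 0, i.e. iff -y_1 - 2y_2 + 2y_3 = 0. When this holds, K y = u (v·y) = 0, so (I - K) y = y and x = y is a particular solution; the full solution set is the line x = y + c·u = y + c·(1, -1, 0), c ∈ C.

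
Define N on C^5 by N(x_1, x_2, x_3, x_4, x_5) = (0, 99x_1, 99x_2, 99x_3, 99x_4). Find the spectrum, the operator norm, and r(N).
sigma(N) = {0}; ||N|| = 99; r(N) = 0. (N is nilpotent with N^5 = 0.)

On C^5, N is a strictly lower-triangular matrix with 99 on the subdiagonal and zeros elsewhere, so its characteristic polynomial is lambda^5 and every eigenvalue is 0: sigma(N) = {0}. For the operator norm, N e_i = 99e_{i+1} for i = 1, ..., 4 and N e_5 = 0, so the singular values of N are 99 (with multiplicity 4) and 0; hence ||N|| = 99. The spectral radius r(N) = max|lambda| = 0. Note ||N|| > r(N) — characteristic of non-normal nilpotent operators. Indeed N^5 = 0.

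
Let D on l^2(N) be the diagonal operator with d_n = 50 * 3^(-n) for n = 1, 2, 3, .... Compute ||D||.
||D|| = 50/3 (attained at n = 1)

For D diagonal, ||D|| = sup_n |d_n|. The sequence d_n = 50 * 3^(-n) is positive and strictly decreasing (ratio 3^(-1) < 1), so the supremum is d_1 = 50/3. Hence ||D|| = 50/3.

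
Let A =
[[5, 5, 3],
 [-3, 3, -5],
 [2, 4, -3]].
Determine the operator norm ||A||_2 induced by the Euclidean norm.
||A||_2 ≈ 8.4093 (= sqrt(largest eigenvalue of A^T A))

||A||_2 = sigma_max(A) = sqrt(lambda_max(A^T A)). Form the symmetric matrix M = A^T A =
[[38, 24, 24],
 [24, 50, -12],
 [24, -12, 43]].
Its characteristic polynomial (trace, sum of principal 2x2 minors, determinant of M give the coefficients) is
  p(λ) = det(λ I - M) = λ^3 - 131λ^2 + 4388λ - 8836.
No integer candidate from the rational root theorem (±divisors of 8836) is a root, so the roots are irrational. The cubic discriminant is Δ = 2332166544 > 0, so there are three distinct real roots. p(2) = -576 and p(3) = 3176 have opposite signs, so a root lies in (2, 3); Newton's method refines it to λ ≈ 2.1493. p(58) = 96 and p(59) = -576 have opposite signs, so a root lies in (58, 59); Newton's method refines it to λ ≈ 58.1352. p(70) = -576 and p(71) = 252 have opposite signs, so a root lies in (70, 71); Newton's method refines it to λ ≈ 70.7155. Check (Vieta): the three roots sum to 131, matching tr M = 131.
So the eigenvalues of A^T A are ≈ 2.1493, 58.1352, 70.7155 (all ≥ 0, as they must be for A^T A). The largest is λ_max ≈ 70.7155, hence ||A||_2 = sqrt(λ_max) ≈ 8.4093.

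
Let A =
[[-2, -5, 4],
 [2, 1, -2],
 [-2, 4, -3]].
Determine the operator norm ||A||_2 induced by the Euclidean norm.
||A||_2 ≈ 8.4218 (= sqrt(largest eigenvalue of A^T A))

||A||_2 = sigma_max(A) = sqrt(lambda_max(A^T A)). Form the symmetric matrix M = A^T A =
[[12, 4, -6],
 [4, 42, -34],
 [-6, -34, 29]].
Its characteristic polynomial (trace, sum of principal 2x2 minors, determinant of M give the coefficients) is
  p(λ) = det(λ I - M) = λ^3 - 83λ^2 + 862λ - 400.
No integer candidate from the rational root theorem (±divisors of 400) is a root, so the roots are irrational. The cubic discriminant is Δ = 2152766404 > 0, so there are three distinct real roots. p(0) = -400 and p(1) = 380 have opposite signs, so a root lies in (0, 1); Newton's method refines it to λ ≈ 0.4867. p(11) = 370 and p(12) = -280 have opposite signs, so a root lies in (11, 12); Newton's method refines it to λ ≈ 11.5873. p(70) = -3760 and p(71) = 310 have opposite signs, so a root lies in (70, 71); Newton's method refines it to λ ≈ 70.926. Check (Vieta): the three roots sum to 83, matching tr M = 83.
So the eigenvalues of A^T A are ≈ 0.4867, 11.5873, 70.926 (all ≥ 0, as they must be for A^T A). The largest is λ_max ≈ 70.926, hence ||A||_2 = sqrt(λ_max) ≈ 8.4218.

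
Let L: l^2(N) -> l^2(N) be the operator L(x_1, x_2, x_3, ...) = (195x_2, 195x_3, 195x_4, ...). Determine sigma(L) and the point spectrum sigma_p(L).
sigma(L) = closed disk {z in C : |z| ≤ 195}; sigma_p(L) = open disk {z in C : |z| < 195}

Note L = 195·V where V is the unit left shift (V x)_k = x_{k+1}; so sigma(L) = 195·sigma(V) and ||L|| = 195||V||. ||L x||^2 = 38025sum_{k≥2} |x_k|^2 ≤ 38025||x||^2, with equality on {x : x_1 = 0}, so ||L|| = 195. For any lambda with |lambda| < 195, set r = lambda/195 (|r| < 1); the vector x = (1, r, r^2, ...) is in l^2 and satisfies L x = 195(r, r^2, ...) = lambda x, so lambda is an eigenvalue. On the boundary |lambda| = 195 the geometric series diverges, so no l^2 eigenvector exists, but these lambda lie in the approximate point spectrum. Hence sigma(L) is the closed disk of radius 195 and sigma_p(L) is the open disk.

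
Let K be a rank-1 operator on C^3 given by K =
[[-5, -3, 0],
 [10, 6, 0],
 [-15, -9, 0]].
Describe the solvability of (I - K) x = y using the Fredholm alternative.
(I - K) is singular (det(I - K) = 0, i.e. 1 ∈ sigma(K)). (I - K) x = y is solvable iff y ⊥ ker((I - K)^*) = span{(-5, -3, 0)}, i.e. iff -5y_1 - 3y_2 = 0. When solvable, the solutions are x = y + c·(1, -2, 3), c arbitrary (ker(I - K) = span{(1, -2, 3)}, dimension 1).

K has rank 1, so it is an outer product K = u v^T: every row of K is a multiple of one row vector. Reading off the entries, u = (1, -2, 3) and v = (-5, -3, 0) (row i of K equals u_i·v^T). A rank-one matrix u v^T satisfies K u = u (v·u) and kills the (2)-dimensional subspace v^⊥, so its characteristic polynomial is lambda^2 (lambda - v·u) with v·u = tr K = 1. Hence the eigenvalues of I - K are 1 (multiplicity 2) and 1 - (1) = 0, so det(I - K) = 0. (Direct check: I - K =
[[6, 3, 0],
 [-10, -5, 0],
 [15, 9, 1]]
has determinant 0.) So 1 is an eigenvalue of K and (I - K) is not invertible. The finite-dimensional Fredholm alternative says: either (I - K) is invertible, or ker(I - K) ≠ {0} and then range(I - K) = ker((I - K)^*)^⊥, with dim ker(I - K) = dim ker((I - K)^*). We are in the second case, so we need both kernels. Kernel of I - K: (I - K) u = u - u (v·u) = u - u = 0, so ker(I - K) = span{u} = span{(1, -2, 3)} (it is exactly 1-dimensional because rank(I - K) = 2). Kernel of the adjoint: K is real, so (I - K)^* = I - K^T = I - v u^T, and (I - v u^T) v = v - v (u·v) = 0; hence ker((I - K)^*) = span{v} = span{(-5, -3, 0)}. Therefore (I - K) x = y is solvable iff <y, v> = 0, i.e. iff -5y_1 - 3y_2 = 0. When this holds, K y = u (v·y) = 0, so (I - K) y = y and x = y is a particular solution; the full solution set is the line x = y + c·u = y + c·(1, -2, 3), c ∈ C.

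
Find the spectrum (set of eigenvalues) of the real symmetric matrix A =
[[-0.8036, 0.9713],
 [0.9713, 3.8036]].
sigma(A) ≈ {-1, 4}

A is real symmetric, so its spectrum consists of real eigenvalues. Expanding the characteristic polynomial of the displayed matrix gives
  det(λ I - A) = p(λ) = λ^2 + (-3)λ + (-4).
Solving p(λ) = 0 yields eigenvalues ≈ -1, 4. (A is shown rounded to 4 decimals, so these recover the underlying integer eigenvalues to within that precision.)
Verification: the trace of A = 3 equals the sum of eigenvalues 3, and det(A) ≈ -4.0000 matches the eigenvalue product -4.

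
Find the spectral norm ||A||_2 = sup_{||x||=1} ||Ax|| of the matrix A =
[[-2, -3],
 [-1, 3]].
||A||_2 = sqrt((23 + sqrt(205))/2) ≈ 4.3196 (= sqrt(largest eigenvalue of A^T A))

||A||_2 = sigma_max(A) = sqrt(lambda_max(A^T A)). Form the symmetric matrix M = A^T A =
[[5, 3],
 [3, 18]].
Its characteristic polynomial (trace, determinant of M give the coefficients) is
  p(λ) = det(λ I - M) = λ^2 - 23λ + 81.
For λ^2 - 23λ + 81 the discriminant is 205. It is nonnegative but not a perfect square, so the roots are real and irrational: λ = (23 ± sqrt(205))/2 ≈ 18.6589, 4.3411.
So the eigenvalues of A^T A are ≈ 4.3411, 18.6589 (all ≥ 0, as they must be for A^T A). The largest is λ_max = (23 + sqrt(205))/2 ≈ 18.6589, hence ||A||_2 = sqrt(λ_max) = sqrt((23 + sqrt(205))/2) ≈ 4.3196.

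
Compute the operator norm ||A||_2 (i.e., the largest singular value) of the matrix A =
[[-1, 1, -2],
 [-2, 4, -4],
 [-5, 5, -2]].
||A||_2 ≈ 9.4196 (= sqrt(largest eigenvalue of A^T A))

||A||_2 = sigma_max(A) = sqrt(lambda_max(A^T A)). Form the symmetric matrix M = A^T A =
[[30, -34, 20],
 [-34, 42, -28],
 [20, -28, 24]].
Its characteristic polynomial (trace, sum of principal 2x2 minors, determinant of M give the coefficients) is
  p(λ) = det(λ I - M) = λ^3 - 96λ^2 + 648λ - 256.
No integer candidate from the rational root theorem (±divisors of 256) is a root, so the roots are irrational. The cubic discriminant is Δ = 2160359424 > 0, so there are three distinct real roots. p(0) = -256 and p(1) = 297 have opposite signs, so a root lies in (0, 1); Newton's method refines it to λ ≈ 0.4212. p(6) = 392 and p(7) = -81 have opposite signs, so a root lies in (6, 7); Newton's method refines it to λ ≈ 6.8494. p(88) = -5184 and p(89) = 1969 have opposite signs, so a root lies in (88, 89); Newton's method refines it to λ ≈ 88.7294. Check (Vieta): the three roots sum to 96, matching tr M = 96.
So the eigenvalues of A^T A are ≈ 0.4212, 6.8494, 88.7294 (all ≥ 0, as they must be for A^T A). The largest is λ_max ≈ 88.7294, hence ||A||_2 = sqrt(λ_max) ≈ 9.4196.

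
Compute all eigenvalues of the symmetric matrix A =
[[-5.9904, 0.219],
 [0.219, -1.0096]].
sigma(A) ≈ {-6, -1}

A is real symmetric, so its spectrum consists of real eigenvalues. Expanding the characteristic polynomial of the displayed matrix gives
  det(λ I - A) = p(λ) = λ^2 + (7)λ + (6).
Solving p(λ) = 0 yields eigenvalues ≈ -6, -1. (A is shown rounded to 4 decimals, so these recover the underlying integer eigenvalues to within that precision.)
Verification: the trace of A = -7 equals the sum of eigenvalues -7, and det(A) ≈ 5.9999 matches the eigenvalue product 6.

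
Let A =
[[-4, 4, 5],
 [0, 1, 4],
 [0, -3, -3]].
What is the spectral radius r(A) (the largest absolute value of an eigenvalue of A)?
r(A) = 4

The eigenvalues of A are the roots of its characteristic polynomial. With M = A (coefficients from the trace, the sum of principal 2x2 minors, and det A):
  p(λ) = det(λ I - M) = λ^3 + 6λ^2 + 17λ + 36.
By the rational root theorem any rational root is an integer divisor of 36. Testing λ = -4: p(-4) = -64 + 96 - 68 + 36 = 0, so λ = -4 is a root. Dividing out (λ + 4) leaves p(λ) = (λ + 4)(λ^2 + 2λ + 9). For λ^2 + 2λ + 9 the discriminant is -32. It is negative, so the roots are the complex-conjugate pair λ = -1 ± (sqrt(32)/2) i ≈ -1 ± 2.8284i. For a conjugate pair the product of the roots equals the constant term, so |λ|^2 = 9 and |λ| = sqrt(9) = 3.
Thus the eigenvalues (to 4 decimals) are -1 ± 2.8284i (modulus 3); -4 (modulus 4). The spectral radius is the largest modulus: r(A) = 4. (Cross-check: r(A) ≤ ||A||_2 ≈ 9.1042; equality holds whenever A is normal, though it can also hold for some non-normal A.)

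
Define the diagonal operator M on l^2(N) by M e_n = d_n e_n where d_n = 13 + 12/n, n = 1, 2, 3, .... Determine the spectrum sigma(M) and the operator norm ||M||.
sigma(M) = {13 + 12/n : n ≥ 1} ∪ {13}; ||M|| = 25

A bounded diagonal operator on l^2 with diagonal entries d_n has spectrum equal to the closure of {d_n : n ≥ 1}: every d_n is an eigenvalue (with eigenvector e_n), so {d_n} ⊂ sigma(M); the spectrum is closed, so its closure is too; and for lambda not in the closure, (M - lambda I) has bounded inverse (the diagonal entries 1/(d_n - lambda) are bounded). For our sequence d_n = 13 + 12/n, n = 1, 2, 3, ...:
  - {d_n} = {13 + 12/n : n ≥ 1}; the only limit point is 13
  - closure = {13 + 12/n : n ≥ 1} ∪ {13}
For the norm: a diagonal operator has ||M|| = sup_n |d_n|. Here d_n = 13 + 12/n is positive and decreasing, so sup_n |d_n| = d_1 = 13 + 12 = 25. So ||M|| = 25.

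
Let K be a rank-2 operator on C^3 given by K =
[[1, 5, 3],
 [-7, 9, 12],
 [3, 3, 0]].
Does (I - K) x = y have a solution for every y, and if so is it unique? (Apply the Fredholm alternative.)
(I - K) is invertible (det(I - K) = -10 ≠ 0), so for every y in C^3 the equation (I - K) x = y has a unique solution.

K has rank 2 and factors as K = U V^T = u1 v1^T + u2 v2^T with u1 = (-3, -1, -3), v1 = (1, -3, -3), u2 = (-2, 3, -3), v2 = (-2, 2, 3) (multiplying out reproduces the displayed K). The nonzero eigenvalues of U V^T coincide with those of the 2 x 2 matrix G = V^T U = [[v1·u1, v1·u2], [v2·u1, v2·u2]] = [[9, -2], [-5, 1]], and by the Sylvester determinant identity det(I_3 - U V^T) = det(I_2 - V^T U) = det([[-8, 2], [5, 0]]) = (-8)(0) - (2)(5) = -10. (Direct check: I - K =
[[0, -5, -3],
 [7, -8, -12],
 [-3, -3, 1]]
has determinant -10.) The finite-dimensional Fredholm alternative says: either (I - K) is invertible, or ker(I - K) ≠ {0} and then range(I - K) = ker((I - K)^*)^⊥, with dim ker(I - K) = dim ker((I - K)^*). Since det(I - K) ≠ 0, 1 is not an eigenvalue of K and ker(I - K) = {0}, so we are in the first case: for every y there is a unique x = (I - K)^(-1) y. (Explicitly, by the Woodbury identity, (I - U V^T)^(-1) = I + U (I_2 - G)^(-1) V^T.)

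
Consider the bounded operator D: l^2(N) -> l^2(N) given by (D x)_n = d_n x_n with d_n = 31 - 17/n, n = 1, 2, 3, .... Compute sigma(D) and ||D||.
sigma(D) = {31 - 17/n : n ≥ 1} ∪ {31}; ||D|| = 31

A bounded diagonal operator on l^2 with diagonal entries d_n has spectrum equal to the closure of {d_n : n ≥ 1}: every d_n is an eigenvalue (with eigenvector e_n), so {d_n} ⊂ sigma(D); the spectrum is closed, so its closure is too; and for lambda not in the closure, (D - lambda I) has bounded inverse (the diagonal entries 1/(d_n - lambda) are bounded). For our sequence d_n = 31 - 17/n, n = 1, 2, 3, ...:
  - {d_n} = {31 - 17/n : n ≥ 1}; the only limit point is 31
  - closure = {31 - 17/n : n ≥ 1} ∪ {31}
For the norm: a diagonal operator has ||D|| = sup_n |d_n|. Here d_n = 31 - 17/n increases monotonically from d_1 = 14 toward 31, with all terms in [14, 31); so sup_n |d_n| = 31 (the supremum is the limit, not attained). So ||D|| = 31.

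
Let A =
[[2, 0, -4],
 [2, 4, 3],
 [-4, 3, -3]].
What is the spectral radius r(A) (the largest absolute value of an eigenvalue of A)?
r(A) ≈ 6.1428

The eigenvalues of A are the roots of its characteristic polynomial. With M = A (coefficients from the trace, the sum of principal 2x2 minors, and det A):
  p(λ) = det(λ I - M) = λ^3 - 3λ^2 - 35λ + 130.
No integer candidate from the rational root theorem (±divisors of 130) is a root, so the roots are irrational. The cubic discriminant is Δ = -14035 < 0, so there is one real root and a complex-conjugate pair. p(-7) = -115 and p(-6) = 16 have opposite signs, so a root lies in (-7, -6); Newton's method refines it to λ ≈ -6.1428. Dividing out (λ - (-6.1428)) leaves approximately λ^2 - 9.1428λ + 21.1629. For λ^2 - 9.1428λ + 21.1629 the discriminant is -1.0601. It is negative, so the remaining roots are the complex-conjugate pair λ ≈ 4.5714 ± 0.5148i. Their product equals the constant term, so |λ|^2 ≈ 21.1629 and |λ| ≈ 4.6003.
Thus the eigenvalues (to 4 decimals) are -6.1428 (modulus 6.1428); 4.5714 ± 0.5148i (modulus 4.6003). The spectral radius is the largest modulus: r(A) ≈ 6.1428. (Cross-check: r(A) ≤ ||A||_2 ≈ 6.3399; equality holds whenever A is normal, though it can also hold for some non-normal A.)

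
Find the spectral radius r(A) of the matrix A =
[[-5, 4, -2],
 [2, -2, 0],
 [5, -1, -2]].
r(A) ≈ 4.0762

The eigenvalues of A are the roots of its characteristic polynomial. With M = A (coefficients from the trace, the sum of principal 2x2 minors, and det A):
  p(λ) = det(λ I - M) = λ^3 + 9λ^2 + 26λ + 20.
No integer candidate from the rational root theorem (±divisors of 20) is a root, so the roots are irrational. The cubic discriminant is Δ = -428 < 0, so there is one real root and a complex-conjugate pair. p(-2) = -4 and p(-1) = 2 have opposite signs, so a root lies in (-2, -1); Newton's method refines it to λ ≈ -1.2037. Dividing out (λ - (-1.2037)) leaves approximately λ^2 + 7.7963λ + 16.6157. For λ^2 + 7.7963λ + 16.6157 the discriminant is -5.6803. It is negative, so the remaining roots are the complex-conjugate pair λ ≈ -3.8982 ± 1.1917i. Their product equals the constant term, so |λ|^2 ≈ 16.6157 and |λ| ≈ 4.0762.
Thus the eigenvalues (to 4 decimals) are -1.2037 (modulus 1.2037); -3.8982 ± 1.1917i (modulus 4.0762). The spectral radius is the largest modulus: r(A) ≈ 4.0762. (Cross-check: r(A) ≤ ||A||_2 ≈ 8.4268; equality holds whenever A is normal, though it can also hold for some non-normal A.)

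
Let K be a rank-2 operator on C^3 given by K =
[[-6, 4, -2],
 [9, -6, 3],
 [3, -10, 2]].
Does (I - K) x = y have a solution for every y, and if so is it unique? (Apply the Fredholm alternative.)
(I - K) is invertible (det(I - K) = 23 ≠ 0), so for every y in C^3 the equation (I - K) x = y has a unique solution.

K has rank 2 and factors as K = U V^T = u1 v1^T + u2 v2^T with u1 = (0, 0, -3), v1 = (1, 2, 0), u2 = (-2, 3, 2), v2 = (3, -2, 1) (multiplying out reproduces the displayed K). The nonzero eigenvalues of U V^T coincide with those of the 2 x 2 matrix G = V^T U = [[v1·u1, v1·u2], [v2·u1, v2·u2]] = [[0, 4], [-3, -10]], and by the Sylvester determinant identity det(I_3 - U V^T) = det(I_2 - V^T U) = det([[1, -4], [3, 11]]) = (1)(11) - (-4)(3) = 23. (Direct check: I - K =
[[7, -4, 2],
 [-9, 7, -3],
 [-3, 10, -1]]
has determinant 23.) The finite-dimensional Fredholm alternative says: either (I - K) is invertible, or ker(I - K) ≠ {0} and then range(I - K) = ker((I - K)^*)^⊥, with dim ker(I - K) = dim ker((I - K)^*). Since det(I - K) ≠ 0, 1 is not an eigenvalue of K and ker(I - K) = {0}, so we are in the first case: for every y there is a unique x = (I - K)^(-1) y. (Explicitly, by the Woodbury identity, (I - U V^T)^(-1) = I + U (I_2 - G)^(-1) V^T.)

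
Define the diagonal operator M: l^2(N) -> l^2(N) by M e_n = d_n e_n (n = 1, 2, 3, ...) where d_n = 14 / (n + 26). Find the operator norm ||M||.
||M|| = 14/27 (attained at n = 1)

For M diagonal, ||M|| = sup_n |d_n| = sup_n 14/(n + 26). This is positive and strictly decreasing in n, so the supremum is attained at n = 1: d_1 = 14/(1 + 26) = 14/27. Hence ||M|| = 14/27.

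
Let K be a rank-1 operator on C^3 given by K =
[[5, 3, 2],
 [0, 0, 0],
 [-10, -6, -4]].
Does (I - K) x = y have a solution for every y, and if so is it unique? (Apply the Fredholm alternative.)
(I - K) is singular (det(I - K) = 0, i.e. 1 ∈ sigma(K)). (I - K) x = y is solvable iff y ⊥ ker((I - K)^*) = span{(5, 3, 2)}, i.e. iff 5y_1 + 3y_2 + 2y_3 = 0. When solvable, the solutions are x = y + c·(1, 0, -2), c arbitrary (ker(I - K) = span{(1, 0, -2)}, dimension 1).

K has rank 1, so it is an outer product K = u v^T: every row of K is a multiple of one row vector. Reading off the entries, u = (1, 0, -2) and v = (5, 3, 2) (row i of K equals u_i·v^T). A rank-one matrix u v^T satisfies K u = u (v·u) and kills the (2)-dimensional subspace v^⊥, so its characteristic polynomial is lambda^2 (lambda - v·u) with v·u = tr K = 1. Hence the eigenvalues of I - K are 1 (multiplicity 2) and 1 - (1) = 0, so det(I - K) = 0. (Direct check: I - K =
[[-4, -3, -2],
 [0, 1, 0],
 [10, 6, 5]]
has determinant 0.) So 1 is an eigenvalue of K and (I - K) is not invertible. The finite-dimensional Fredholm alternative says: either (I - K) is invertible, or ker(I - K) ≠ {0} and then range(I - K) = ker((I - K)^*)^⊥, with dim ker(I - K) = dim ker((I - K)^*). We are in the second case, so we need both kernels. Kernel of I - K: (I - K) u = u - u (v·u) = u - u = 0, so ker(I - K) = span{u} = span{(1, 0, -2)} (it is exactly 1-dimensional because rank(I - K) = 2). Kernel of the adjoint: K is real, so (I - K)^* = I - K^T = I - v u^T, and (I - v u^T) v = v - v (u·v) = 0; hence ker((I - K)^*) = span{v} = span{(5, 3, 2)}. Therefore (I - K) x = y is solvable iff <y, v> = 0, i.e. iff 5y_1 + 3y_2 + 2y_3 = 0. When this holds, K y = u (v·y) = 0, so (I - K) y = y and x = y is a particular solution; the full solution set is the line x = y + c·u = y + c·(1, 0, -2), c ∈ C.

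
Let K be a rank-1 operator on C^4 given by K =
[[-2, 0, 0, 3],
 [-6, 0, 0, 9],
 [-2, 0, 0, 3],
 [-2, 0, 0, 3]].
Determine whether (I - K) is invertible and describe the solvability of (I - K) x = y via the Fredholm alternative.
(I - K) is singular (det(I - K) = 0, i.e. 1 ∈ sigma(K)). (I - K) x = y is solvable iff y ⊥ ker((I - K)^*) = span{(-2, 0, 0, 3)}, i.e. iff -2y_1 + 3y_4 = 0. When solvable, the solutions are x = y + c·(1, 3, 1, 1), c arbitrary (ker(I - K) = span{(1, 3, 1, 1)}, dimension 1).

K has rank 1, so it is an outer product K = u v^T: every row of K is a multiple of one row vector. Reading off the entries, u = (1, 3, 1, 1) and v = (-2, 0, 0, 3) (row i of K equals u_i·v^T). A rank-one matrix u v^T satisfies K u = u (v·u) and kills the (3)-dimensional subspace v^⊥, so its characteristic polynomial is lambda^3 (lambda - v·u) with v·u = tr K = 1. Hence the eigenvalues of I - K are 1 (multiplicity 3) and 1 - (1) = 0, so det(I - K) = 0. (Direct check: I - K =
[[3, 0, 0, -3],
 [6, 1, 0, -9],
 [2, 0, 1, -3],
 [2, 0, 0, -2]]
has determinant 0.) So 1 is an eigenvalue of K and (I - K) is not invertible. The finite-dimensional Fredholm alternative says: either (I - K) is invertible, or ker(I - K) ≠ {0} and then range(I - K) = ker((I - K)^*)^⊥, with dim ker(I - K) = dim ker((I - K)^*). We are in the second case, so we need both kernels. Kernel of I - K: (I - K) u = u - u (v·u) = u - u = 0, so ker(I - K) = span{u} = span{(1, 3, 1, 1)} (it is exactly 1-dimensional because rank(I - K) = 3). Kernel of the adjoint: K is real, so (I - K)^* = I - K^T = I - v u^T, and (I - v u^T) v = v - v (u·v) = 0; hence ker((I - K)^*) = span{v} = span{(-2, 0, 0, 3)}. Therefore (I - K) x = y is solvable iff <y, v> = 0, i.e. iff -2y_1 + 3y_4 = 0. When this holds, K y = u (v·y) = 0, so (I - K) y = y and x = y is a particular solution; the full solution set is the line x = y + c·u = y + c·(1, 3, 1, 1), c ∈ C.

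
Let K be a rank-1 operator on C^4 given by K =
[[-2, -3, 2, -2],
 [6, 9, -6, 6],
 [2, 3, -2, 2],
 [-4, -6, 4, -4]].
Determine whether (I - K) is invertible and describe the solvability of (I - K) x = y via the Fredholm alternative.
(I - K) is singular (det(I - K) = 0, i.e. 1 ∈ sigma(K)). (I - K) x = y is solvable iff y ⊥ ker((I - K)^*) = span{(-2, -3, 2, -2)}, i.e. iff -2y_1 - 3y_2 + 2y_3 - 2y_4 = 0. When solvable, the solutions are x = y + c·(1, -3, -1, 2), c arbitrary (ker(I - K) = span{(1, -3, -1, 2)}, dimension 1).

K has rank 1, so it is an outer product K = u v^T: every row of K is a multiple of one row vector. Reading off the entries, u = (1, -3, -1, 2) and v = (-2, -3, 2, -2) (row i of K equals u_i·v^T). A rank-one matrix u v^T satisfies K u = u (v·u) and kills the (3)-dimensional subspace v^⊥, so its characteristic polynomial is lambda^3 (lambda - v·u) with v·u = tr K = 1. Hence the eigenvalues of I - K are 1 (multiplicity 3) and 1 - (1) = 0, so det(I - K) = 0. (Direct check: I - K =
[[3, 3, -2, 2],
 [-6, -8, 6, -6],
 [-2, -3, 3, -2],
 [4, 6, -4, 5]]
has determinant 0.) So 1 is an eigenvalue of K and (I - K) is not invertible. The finite-dimensional Fredholm alternative says: either (I - K) is invertible, or ker(I - K) ≠ {0} and then range(I - K) = ker((I - K)^*)^⊥, with dim ker(I - K) = dim ker((I - K)^*). We are in the second case, so we need both kernels. Kernel of I - K: (I - K) u = u - u (v·u) = u - u = 0, so ker(I - K) = span{u} = span{(1, -3, -1, 2)} (it is exactly 1-dimensional because rank(I - K) = 3). Kernel of the adjoint: K is real, so (I - K)^* = I - K^T = I - v u^T, and (I - v u^T) v = v - v (u·v) = 0; hence ker((I - K)^*) = span{v} = span{(-2, -3, 2, -2)}. Therefore (I - K) x = y is solvable iff <y, v> = 0, i.e. iff -2y_1 - 3y_2 + 2y_3 - 2y_4 = 0. When this holds, K y = u (v·y) = 0, so (I - K) y = y and x = y is a particular solution; the full solution set is the line x = y + c·u = y + c·(1, -3, -1, 2), c ∈ C.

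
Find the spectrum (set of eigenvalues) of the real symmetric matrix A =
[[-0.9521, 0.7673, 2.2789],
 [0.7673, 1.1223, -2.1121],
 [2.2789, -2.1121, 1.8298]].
sigma(A) ≈ {-3, 1, 4}

A is real symmetric, so its spectrum consists of real eigenvalues. Expanding the characteristic polynomial of the displayed matrix gives
  det(λ I - A) = p(λ) = λ^3 + (-2)λ^2 + (-11)λ + (12).
Solving p(λ) = 0 yields eigenvalues ≈ -3, 1, 4. (A is shown rounded to 4 decimals, so these recover the underlying integer eigenvalues to within that precision.)
Verification: the trace of A = 2 equals the sum of eigenvalues 2, and det(A) ≈ -12.0002 matches the eigenvalue product -12.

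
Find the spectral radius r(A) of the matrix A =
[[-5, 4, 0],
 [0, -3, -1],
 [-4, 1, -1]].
r(A) ≈ 4.7357

The eigenvalues of A are the roots of its characteristic polynomial. With M = A (coefficients from the trace, the sum of principal 2x2 minors, and det A):
  p(λ) = det(λ I - M) = λ^3 + 9λ^2 + 24λ + 4.
No integer candidate from the rational root theorem (±divisors of 4) is a root, so the roots are irrational. The cubic discriminant is Δ = -5184 < 0, so there is one real root and a complex-conjugate pair. p(-1) = -12 and p(0) = 4 have opposite signs, so a root lies in (-1, 0); Newton's method refines it to λ ≈ -0.1784. Dividing out (λ - (-0.1784)) leaves approximately λ^2 + 8.8216λ + 22.4266. For λ^2 + 8.8216λ + 22.4266 the discriminant is -11.885. It is negative, so the remaining roots are the complex-conjugate pair λ ≈ -4.4108 ± 1.7237i. Their product equals the constant term, so |λ|^2 ≈ 22.4266 and |λ| ≈ 4.7357.
Thus the eigenvalues (to 4 decimals) are -0.1784 (modulus 0.1784); -4.4108 ± 1.7237i (modulus 4.7357). The spectral radius is the largest modulus: r(A) ≈ 4.7357. (Cross-check: r(A) ≤ ||A||_2 ≈ 7.6628; equality holds whenever A is normal, though it can also hold for some non-normal A.)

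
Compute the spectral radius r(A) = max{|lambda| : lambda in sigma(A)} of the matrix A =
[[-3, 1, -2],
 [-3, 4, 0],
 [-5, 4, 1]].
r(A) ≈ 4.6985

The eigenvalues of A are the roots of its characteristic polynomial. With M = A (coefficients from the trace, the sum of principal 2x2 minors, and det A):
  p(λ) = det(λ I - M) = λ^3 - 2λ^2 - 18λ + 25.
No integer candidate from the rational root theorem (±divisors of 25) is a root, so the roots are irrational. The cubic discriminant is Δ = 24749 > 0, so there are three distinct real roots. p(-5) = -60 and p(-4) = 1 have opposite signs, so a root lies in (-5, -4); Newton's method refines it to λ ≈ -4.0216. p(1) = 6 and p(2) = -11 have opposite signs, so a root lies in (1, 2); Newton's method refines it to λ ≈ 1.3231. p(4) = -15 and p(5) = 10 have opposite signs, so a root lies in (4, 5); Newton's method refines it to λ ≈ 4.6985. Check (Vieta): the three roots sum to 2, matching tr M = 2.
Thus the eigenvalues (to 4 decimals) are -4.0216 (modulus 4.0216); 1.3231 (modulus 1.3231); 4.6985 (modulus 4.6985). The spectral radius is the largest modulus: r(A) ≈ 4.6985. (Cross-check: r(A) ≤ ||A||_2 ≈ 8.565; equality holds whenever A is normal, though it can also hold for some non-normal A.)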